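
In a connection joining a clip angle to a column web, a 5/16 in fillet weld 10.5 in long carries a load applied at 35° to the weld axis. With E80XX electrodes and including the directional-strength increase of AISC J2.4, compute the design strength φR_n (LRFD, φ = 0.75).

E80XX → F_EXX = 80 ksi.
t_e = 0.707 × 0.3125 = 0.2209 in; A_we = 0.2209 × 10.5 = 2.32 in².
Directional factor: 1.0 + 0.5 sin^1.5(35°) = 1.217.
F_nw = 0.6 × 80 × 1.217 = 58.43 ksi.
φR_n = 0.75 × 58.43 × 2.32 = 101.7 kip.

φR_n ≈ 102 kip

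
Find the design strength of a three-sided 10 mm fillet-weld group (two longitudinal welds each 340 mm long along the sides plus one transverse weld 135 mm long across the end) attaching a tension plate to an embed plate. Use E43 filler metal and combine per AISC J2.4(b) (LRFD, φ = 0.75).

E43XX → F_EXX = 430 MPa.
t_e = 0.707 × 10 = 7.07 mm.
R_nwl = 0.6 × 430 × 7.07 × 680 × 10⁻³ = 1240 kN (longitudinal, 2 welds).
R_nwt = 0.6 × 430 × 7.07 × 135 × 10⁻³ = 246.2 kN (transverse, base value).
(i) R_nwl + R_nwt = 1487 kN; (ii) 0.85 R_nwl + 1.5 R_nwt = 1424 kN.
R_n = max = 1487 kN [governs: (i)]; φR_n = 1115 kN.

φR_n ≈ 1110 kN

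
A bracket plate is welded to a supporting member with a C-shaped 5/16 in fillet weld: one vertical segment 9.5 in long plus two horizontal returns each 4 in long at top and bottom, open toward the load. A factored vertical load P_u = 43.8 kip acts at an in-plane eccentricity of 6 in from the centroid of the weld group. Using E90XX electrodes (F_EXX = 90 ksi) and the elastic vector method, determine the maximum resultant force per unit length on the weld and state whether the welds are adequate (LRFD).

Total weld length L_w = 17.5 in. Treat welds as unit-width lines.
Centroid: x̄ = 2×4×2 / 17.5 = 0.9143 in from the vertical weld.
Polar moment about centroid: J = I_x + I_y = [9.5³/12 + 2×4×4.75²] + [9.5×0.9143² + 2(4³/12 + 4×1.086²)] = 280 in³.
Direct shear f_v = P/L_w = 43.8 / 17.5 = 2.503 kip/in (vertical).
Torsion M = P·e = 43.8 × 6 = 262.8 kip·in.
Critical point at (x, y) = (3.086, 4.75) from centroid. f_tx = M·y/J = 4.458 kip/in; f_ty = M·x/J = 2.896 kip/in.
Resultant f_max = √[f_tx² + (f_v + f_ty)²] = √[4.458² + (2.503 + 2.896)²] = 7.002 kip/in.
Capacity per unit length: φr_n = 0.75 × 0.6 × 90 × (0.707 × 0.3125) = 8.948 kip/in.
7.002 ≤ 8.948 → adequate.

f_max ≈ 7 kip/in; adequate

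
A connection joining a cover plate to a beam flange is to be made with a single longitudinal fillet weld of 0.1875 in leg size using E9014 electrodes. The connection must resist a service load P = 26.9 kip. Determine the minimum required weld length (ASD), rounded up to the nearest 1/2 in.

L = 8 in

E90XX → F_EXX = 90 ksi.
Throat t_e = 0.707 × 0.1875 = 0.1326 in.
r_n/Ω = (0.6 × 90 × 0.1326) / 2.0 = 3.579 kip/in.
L_req = P / (r_n/Ω) = 26.9 / 3.579 = 7.516 in total.
Round up → use L = 8 in.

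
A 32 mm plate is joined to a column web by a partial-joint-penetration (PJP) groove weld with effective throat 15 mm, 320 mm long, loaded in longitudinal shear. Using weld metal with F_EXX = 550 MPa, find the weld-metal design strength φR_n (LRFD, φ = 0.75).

Effective throat (given) t_e = 15 mm.
A_we = 15 × 320 = 4800 mm².
F_nw = 0.6 F_EXX = 330 MPa.
φR_n = 0.75 × 330 × 4800 × 10⁻³ = 1188 kN.

φR_n ≈ 1190 kN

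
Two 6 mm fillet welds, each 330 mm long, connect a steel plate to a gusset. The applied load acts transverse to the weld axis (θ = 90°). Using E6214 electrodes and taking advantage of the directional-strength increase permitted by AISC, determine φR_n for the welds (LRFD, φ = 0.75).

E62XX → F_EXX = 620 MPa.
t_e = 0.707 × 6 = 4.242 mm; A_we = 4.242 × 660 = 2800 mm².
Directional factor: 1.0 + 0.5 sin^1.5(90°) = 1.5.
F_nw = 0.6 × 620 × 1.5 = 558 MPa.
φR_n = 0.75 × 558 × 2800 × 10⁻³ = 1172 kN.

φR_n ≈ 1170 kN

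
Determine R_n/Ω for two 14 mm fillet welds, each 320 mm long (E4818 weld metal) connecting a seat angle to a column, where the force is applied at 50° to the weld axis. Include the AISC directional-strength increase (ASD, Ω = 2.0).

R_n/Ω ≈ 1220 kN

E48XX → F_EXX = 480 MPa.
t_e = 0.707 × 14 = 9.898 mm; A_we = 9.898 × 640 = 6335 mm².
Directional factor: 1.0 + 0.5 sin^1.5(50°) = 1.335.
F_nw = 0.6 × 480 × 1.335 = 384.5 MPa.
R_n/Ω = (384.5 × 6335) / 2.0 × 10⁻³ = 1218 kN.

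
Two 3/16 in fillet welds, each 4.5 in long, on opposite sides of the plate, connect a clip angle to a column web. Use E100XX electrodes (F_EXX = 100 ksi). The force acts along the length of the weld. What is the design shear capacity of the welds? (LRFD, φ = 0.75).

φR_n ≈ 53.7 kips

Effective throat t_e = 0.707 × 0.1875 = 0.1326 in.
Total length L = 9 in; A_we = 0.1326 × 9 = 1.193 in².
F_nw = 0.6 F_EXX = 0.6 × 100 = 60 ksi.
φR_n = 0.75 × 60 × 1.193 = 53.69 kips.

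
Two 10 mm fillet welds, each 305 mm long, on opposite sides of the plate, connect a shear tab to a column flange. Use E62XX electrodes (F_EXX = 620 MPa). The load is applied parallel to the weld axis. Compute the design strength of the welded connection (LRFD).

Effective throat t_e = 0.707 × 10 = 7.07 mm.
Total length L = 610 mm; A_we = 7.07 × 610 = 4313 mm².
F_nw = 0.6 F_EXX = 0.6 × 620 = 372 MPa.
φR_n = 0.75 × 372 × 4313 × 10⁻³ = 1203 kN.

φR_n ≈ 1200 kN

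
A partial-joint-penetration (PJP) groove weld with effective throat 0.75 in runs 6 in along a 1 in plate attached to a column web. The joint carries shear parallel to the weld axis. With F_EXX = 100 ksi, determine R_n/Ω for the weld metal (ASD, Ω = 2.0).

R_n/Ω ≈ 135 kip

Effective throat (given) t_e = 0.75 in.
A_we = 0.75 × 6 = 4.5 in².
F_nw = 0.6 F_EXX = 60 ksi.
R_n/Ω = (60 × 4.5) / 2.0 = 135 kip.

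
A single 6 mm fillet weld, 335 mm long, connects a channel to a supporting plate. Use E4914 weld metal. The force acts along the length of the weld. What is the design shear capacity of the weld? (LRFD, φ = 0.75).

φR_n ≈ 313 kN

E49XX → F_EXX = 490 MPa.
Effective throat t_e = 0.707 × 6 = 4.242 mm.
Total length L = 335 mm; A_we = 4.242 × 335 = 1421 mm².
F_nw = 0.6 F_EXX = 0.6 × 490 = 294 MPa.
φR_n = 0.75 × 294 × 1421 × 10⁻³ = 313.3 kN.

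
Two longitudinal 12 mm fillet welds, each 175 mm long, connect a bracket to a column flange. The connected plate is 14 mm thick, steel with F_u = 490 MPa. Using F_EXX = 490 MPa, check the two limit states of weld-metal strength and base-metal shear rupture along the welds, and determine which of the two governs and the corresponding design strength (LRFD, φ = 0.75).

t_e = 0.707 × 12 = 8.484 mm; L = 350 mm.
Weld metal: φR_n = 0.75 × 0.6 × 490 × 8.484 × 350 × 10⁻³ = 654.8 kN.
Base metal (shear rupture): φR_n = 0.75 × 0.6 × 490 × 14 × 350 × 10⁻³ = 1080 kN.
Governing: weld metal.

φR_n ≈ 655 kN (weld metal governs)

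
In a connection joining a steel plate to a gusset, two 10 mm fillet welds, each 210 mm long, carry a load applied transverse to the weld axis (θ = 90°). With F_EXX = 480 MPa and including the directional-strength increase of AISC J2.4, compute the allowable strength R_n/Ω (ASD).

t_e = 0.707 × 10 = 7.07 mm; A_we = 7.07 × 420 = 2969 mm².
Directional factor: 1.0 + 0.5 sin^1.5(90°) = 1.5.
F_nw = 0.6 × 480 × 1.5 = 432 MPa.
R_n/Ω = (432 × 2969) / 2.0 × 10⁻³ = 641.4 kN.

R_n/Ω ≈ 641 kN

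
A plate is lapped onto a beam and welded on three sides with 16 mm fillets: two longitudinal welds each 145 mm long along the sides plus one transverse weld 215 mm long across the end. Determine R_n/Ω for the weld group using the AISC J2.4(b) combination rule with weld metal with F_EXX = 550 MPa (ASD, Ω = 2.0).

t_e = 0.707 × 16 = 11.31 mm.
R_nwl = 0.6 × 550 × 11.31 × 290 × 10⁻³ = 1083 kN (longitudinal, 2 welds).
R_nwt = 0.6 × 550 × 11.31 × 215 × 10⁻³ = 802.6 kN (transverse, base value).
(i) R_nwl + R_nwt = 1885 kN; (ii) 0.85 R_nwl + 1.5 R_nwt = 2124 kN.
R_n = max = 2124 kN [governs: (ii)]; R_n/Ω = 1062 kN.

R_n/Ω ≈ 1060 kN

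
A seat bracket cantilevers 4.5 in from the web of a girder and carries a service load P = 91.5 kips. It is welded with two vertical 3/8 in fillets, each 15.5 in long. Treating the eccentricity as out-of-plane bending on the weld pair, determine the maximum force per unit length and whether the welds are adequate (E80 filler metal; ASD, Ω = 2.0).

E80XX → F_EXX = 80 ksi.
L_w = 2 × 15.5 = 31 in; section modulus (unit throat) S = 2 × L²/6 = 80.08 in².
Direct shear f_v = P/L_w = 91.5/31 = 2.952 kip/in.
Moment M = P × e = 91.5 × 4.5 = 411.75 kip·in; bending f_b = M/S = 5.142 kip/in.
f_max = √(f_v² + f_b²) = √(2.952² + 5.142²) = 5.929 kip/in.
r_n/Ω = (1/2.0) × 0.6 × 80 × (0.707 × 0.375) = 6.363 kip/in → adequate.

f_max ≈ 5.93 kip/in; adequate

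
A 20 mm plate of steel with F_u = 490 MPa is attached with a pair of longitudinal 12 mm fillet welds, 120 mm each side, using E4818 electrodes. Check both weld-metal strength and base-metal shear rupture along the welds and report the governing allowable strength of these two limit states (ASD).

E48XX → F_EXX = 480 MPa.
t_e = 0.707 × 12 = 8.484 mm; L = 240 mm.
Weld metal: R_n/Ω = (1/2.0) × 0.6 × 480 × 8.484 × 240 × 10⁻³ = 293.2 kN.
Base metal (shear rupture): R_n/Ω = (1/2.0) × 0.6 × 490 × 20 × 240 × 10⁻³ = 705.6 kN.
Governing: weld metal.

R_n/Ω ≈ 293 kN (weld metal governs)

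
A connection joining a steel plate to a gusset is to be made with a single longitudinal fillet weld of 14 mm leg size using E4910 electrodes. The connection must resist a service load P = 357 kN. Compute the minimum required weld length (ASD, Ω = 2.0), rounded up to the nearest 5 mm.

L = 250 mm

E49XX → F_EXX = 490 MPa.
Throat t_e = 0.707 × 14 = 9.898 mm.
r_n/Ω = (0.6 × 490 × 9.898) / 2.0 = 1455 N/mm = 1.455 kN/mm.
L_req = P / (r_n/Ω) = 357 / 1.455 = 245.4 mm total.
Round up → use L = 250 mm.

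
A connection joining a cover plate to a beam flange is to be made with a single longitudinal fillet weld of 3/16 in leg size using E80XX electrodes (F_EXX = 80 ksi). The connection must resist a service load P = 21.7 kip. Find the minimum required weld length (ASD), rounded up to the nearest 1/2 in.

L = 7 in

Throat t_e = 0.707 × 0.1875 = 0.1326 in.
r_n/Ω = (0.6 × 80 × 0.1326) / 2.0 = 3.181 kip/in.
L_req = P / (r_n/Ω) = 21.7 / 3.181 = 6.821 in total.
Round up → use L = 7 in.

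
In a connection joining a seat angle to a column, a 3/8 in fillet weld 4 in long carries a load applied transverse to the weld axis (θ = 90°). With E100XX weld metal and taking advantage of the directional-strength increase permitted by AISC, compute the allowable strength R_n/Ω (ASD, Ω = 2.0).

E100XX → F_EXX = 100 ksi.
t_e = 0.707 × 0.375 = 0.2651 in; A_we = 0.2651 × 4 = 1.06 in².
Directional factor: 1.0 + 0.5 sin^1.5(90°) = 1.5.
F_nw = 0.6 × 100 × 1.5 = 90 ksi.
R_n/Ω = (90 × 1.06) / 2.0 = 47.72 kip.

R_n/Ω ≈ 47.7 kip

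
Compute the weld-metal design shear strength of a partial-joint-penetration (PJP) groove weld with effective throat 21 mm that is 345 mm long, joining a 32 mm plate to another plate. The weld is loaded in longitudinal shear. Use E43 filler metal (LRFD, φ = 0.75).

E43XX → F_EXX = 430 MPa.
Effective throat (given) t_e = 21 mm.
A_we = 21 × 345 = 7245 mm².
F_nw = 0.6 F_EXX = 258 MPa.
φR_n = 0.75 × 258 × 7245 × 10⁻³ = 1402 kN.

φR_n ≈ 1400 kN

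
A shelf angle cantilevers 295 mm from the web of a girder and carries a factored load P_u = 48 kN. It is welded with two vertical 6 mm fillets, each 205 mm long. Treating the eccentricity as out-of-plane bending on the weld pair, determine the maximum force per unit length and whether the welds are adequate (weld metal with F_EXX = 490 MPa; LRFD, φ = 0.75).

f_max ≈ 1020 N/mm; NOT adequate

L_w = 2 × 205 = 410 mm; section modulus (unit throat) S = 2 × L²/6 = 14010 mm².
Direct shear f_v = P/L_w = 48×10³/410 = 117.1 N/mm.
Moment M = P × e = 48×10³ × 295 = 14160000 N·mm; bending f_b = M/S = 1011 N/mm.
f_max = √(f_v² + f_b²) = √(117.1² + 1011²) = 1018 N/mm.
φr_n = 0.75 × 0.6 × 490 × (0.707 × 6) = 935.4 N/mm → NOT adequate.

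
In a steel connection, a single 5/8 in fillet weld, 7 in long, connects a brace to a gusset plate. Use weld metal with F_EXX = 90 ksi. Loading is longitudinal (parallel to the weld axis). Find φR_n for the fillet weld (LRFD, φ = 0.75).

Effective throat t_e = 0.707 × 0.625 = 0.4419 in.
Total length L = 7 in; A_we = 0.4419 × 7 = 3.093 in².
F_nw = 0.6 F_EXX = 0.6 × 90 = 54 ksi.
φR_n = 0.75 × 54 × 3.093 = 125.3 kip.

φR_n ≈ 125 kip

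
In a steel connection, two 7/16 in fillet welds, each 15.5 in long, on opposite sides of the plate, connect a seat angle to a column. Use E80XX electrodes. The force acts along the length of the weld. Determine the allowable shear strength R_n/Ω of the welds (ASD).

E80XX → F_EXX = 80 ksi.
Effective throat t_e = 0.707 × 0.4375 = 0.3093 in.
Total length L = 31 in; A_we = 0.3093 × 31 = 9.589 in².
F_nw = 0.6 F_EXX = 0.6 × 80 = 48 ksi.
R_n = 48 × 9.589 = 460.3 kips; R_n/Ω = 460.3/2.0 = 230.1 kips.

R_n/Ω ≈ 230 kips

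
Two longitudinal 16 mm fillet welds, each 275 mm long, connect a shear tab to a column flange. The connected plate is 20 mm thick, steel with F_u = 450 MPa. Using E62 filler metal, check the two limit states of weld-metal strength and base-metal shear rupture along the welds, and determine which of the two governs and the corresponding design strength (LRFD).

E62XX → F_EXX = 620 MPa.
t_e = 0.707 × 16 = 11.31 mm; L = 550 mm.
Weld metal: φR_n = 0.75 × 0.6 × 620 × 11.31 × 550 × 10⁻³ = 1736 kN.
Base metal (shear rupture): φR_n = 0.75 × 0.6 × 450 × 20 × 550 × 10⁻³ = 2228 kN.
Governing: weld metal.

φR_n ≈ 1740 kN (weld metal governs)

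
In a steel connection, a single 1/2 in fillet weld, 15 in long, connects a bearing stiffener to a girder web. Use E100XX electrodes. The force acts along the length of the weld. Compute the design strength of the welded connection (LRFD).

E100XX → F_EXX = 100 ksi.
Effective throat t_e = 0.707 × 0.5 = 0.3535 in.
Total length L = 15 in; A_we = 0.3535 × 15 = 5.302 in².
F_nw = 0.6 F_EXX = 0.6 × 100 = 60 ksi.
φR_n = 0.75 × 60 × 5.302 = 238.6 kip.

φR_n ≈ 239 kip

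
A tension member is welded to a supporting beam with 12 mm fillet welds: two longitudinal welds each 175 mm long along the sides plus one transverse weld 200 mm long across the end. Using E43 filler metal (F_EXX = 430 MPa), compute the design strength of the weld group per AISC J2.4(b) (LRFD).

φR_n ≈ 981 kN

t_e = 0.707 × 12 = 8.484 mm.
R_nwl = 0.6 × 430 × 8.484 × 350 × 10⁻³ = 766.1 kN (longitudinal, 2 welds).
R_nwt = 0.6 × 430 × 8.484 × 200 × 10⁻³ = 437.8 kN (transverse, base value).
(i) R_nwl + R_nwt = 1204 kN; (ii) 0.85 R_nwl + 1.5 R_nwt = 1308 kN.
R_n = max = 1308 kN [governs: (ii)]; φR_n = 980.9 kN.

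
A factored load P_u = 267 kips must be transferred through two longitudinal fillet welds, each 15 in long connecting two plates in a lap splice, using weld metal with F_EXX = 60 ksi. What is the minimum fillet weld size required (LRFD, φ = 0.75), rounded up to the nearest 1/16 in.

w = 1/2 in

Total weld length L = 30 in.
Required throat t_e = P_u / (φ × 0.6 F_EXX × L) = 267 / (0.75 × 0.6 × 60 × 30) = 0.3296 in.
Required leg w = t_e / 0.707 = 0.4662 in → use 1/2 in.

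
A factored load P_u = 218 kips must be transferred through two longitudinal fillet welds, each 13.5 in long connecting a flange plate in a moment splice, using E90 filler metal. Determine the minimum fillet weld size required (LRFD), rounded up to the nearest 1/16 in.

w = 5/16 in

E90XX → F_EXX = 90 ksi.
Total weld length L = 27 in.
Required throat t_e = P_u / (φ × 0.6 F_EXX × L) = 218 / (0.75 × 0.6 × 90 × 27) = 0.1994 in.
Required leg w = t_e / 0.707 = 0.282 in → use 5/16 in.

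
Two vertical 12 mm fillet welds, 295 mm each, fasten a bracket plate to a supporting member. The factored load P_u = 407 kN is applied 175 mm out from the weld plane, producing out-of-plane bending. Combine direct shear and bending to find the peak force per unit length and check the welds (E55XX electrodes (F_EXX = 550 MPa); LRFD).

f_max ≈ 2550 N/mm; NOT adequate

L_w = 2 × 295 = 590 mm; section modulus (unit throat) S = 2 × L²/6 = 29010 mm².
Direct shear f_v = P/L_w = 407×10³/590 = 689.8 N/mm.
Moment M = P × e = 407×10³ × 175 = 71225000 N·mm; bending f_b = M/S = 2455 N/mm.
f_max = √(f_v² + f_b²) = √(689.8² + 2455²) = 2550 N/mm.
φr_n = 0.75 × 0.6 × 550 × (0.707 × 12) = 2100 N/mm → NOT adequate.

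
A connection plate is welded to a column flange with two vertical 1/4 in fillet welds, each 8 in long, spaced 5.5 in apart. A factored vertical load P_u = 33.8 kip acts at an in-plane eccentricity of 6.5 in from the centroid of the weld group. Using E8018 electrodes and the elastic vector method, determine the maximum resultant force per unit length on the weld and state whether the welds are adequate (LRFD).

E80XX → F_EXX = 80 ksi.
Total weld length L_w = 16 in. Treat welds as unit-width lines.
Polar moment about centroid: J = 2[d³/12 + d(b/2)²] = 2[8³/12 + 8×2.75²] = 206.3 in³.
Direct shear f_v = P/L_w = 33.8 / 16 = 2.112 kip/in (vertical).
Torsion M = P·e = 33.8 × 6.5 = 219.7 kip·in.
Critical point at (x, y) = (2.75, 4) from centroid. f_tx = M·y/J = 4.259 kip/in; f_ty = M·x/J = 2.928 kip/in.
Resultant f_max = √[f_tx² + (f_v + f_ty)²] = √[4.259² + (2.112 + 2.928)²] = 6.599 kip/in.
Capacity per unit length: φr_n = 0.75 × 0.6 × 80 × (0.707 × 0.25) = 6.363 kip/in.
6.599 > 6.363 → NOT adequate.

f_max ≈ 6.6 kip/in; NOT adequate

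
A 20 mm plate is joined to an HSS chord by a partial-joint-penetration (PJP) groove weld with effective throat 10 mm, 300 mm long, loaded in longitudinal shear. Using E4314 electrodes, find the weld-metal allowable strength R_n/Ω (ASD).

E43XX → F_EXX = 430 MPa.
Effective throat (given) t_e = 10 mm.
A_we = 10 × 300 = 3000 mm².
F_nw = 0.6 F_EXX = 258 MPa.
R_n/Ω = (258 × 3000) / 2.0 × 10⁻³ = 387 kN.

R_n/Ω ≈ 387 kN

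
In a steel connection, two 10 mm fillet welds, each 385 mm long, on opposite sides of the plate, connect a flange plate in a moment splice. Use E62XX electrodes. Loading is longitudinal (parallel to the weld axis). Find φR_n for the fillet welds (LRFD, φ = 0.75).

E62XX → F_EXX = 620 MPa.
Effective throat t_e = 0.707 × 10 = 7.07 mm.
Total length L = 770 mm; A_we = 7.07 × 770 = 5444 mm².
F_nw = 0.6 F_EXX = 0.6 × 620 = 372 MPa.
φR_n = 0.75 × 372 × 5444 × 10⁻³ = 1519 kN.

φR_n ≈ 1520 kN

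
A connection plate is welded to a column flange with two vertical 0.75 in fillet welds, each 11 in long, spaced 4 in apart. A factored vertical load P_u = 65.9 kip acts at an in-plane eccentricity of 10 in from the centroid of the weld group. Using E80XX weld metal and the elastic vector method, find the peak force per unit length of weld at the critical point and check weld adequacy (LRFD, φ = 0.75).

f_max ≈ 13.8 kip/in; adequate

E80XX → F_EXX = 80 ksi.
Total weld length L_w = 22 in. Treat welds as unit-width lines.
Polar moment about centroid: J = 2[d³/12 + d(b/2)²] = 2[11³/12 + 11×2²] = 309.8 in³.
Direct shear f_v = P/L_w = 65.9 / 22 = 2.995 kip/in (vertical).
Torsion M = P·e = 65.9 × 10 = 659 kip·in.
Critical point at (x, y) = (2, 5.5) from centroid. f_tx = M·y/J = 11.7 kip/in; f_ty = M·x/J = 4.254 kip/in.
Resultant f_max = √[f_tx² + (f_v + f_ty)²] = √[11.7² + (2.995 + 4.254)²] = 13.76 kip/in.
Capacity per unit length: φr_n = 0.75 × 0.6 × 80 × (0.707 × 0.75) = 19.09 kip/in.
13.76 ≤ 19.09 → adequate.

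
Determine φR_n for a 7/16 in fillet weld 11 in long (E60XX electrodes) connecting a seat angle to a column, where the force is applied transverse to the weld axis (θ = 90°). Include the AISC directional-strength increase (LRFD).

φR_n ≈ 138 kips

E60XX → F_EXX = 60 ksi.
t_e = 0.707 × 0.4375 = 0.3093 in; A_we = 0.3093 × 11 = 3.402 in².
Directional factor: 1.0 + 0.5 sin^1.5(90°) = 1.5.
F_nw = 0.6 × 60 × 1.5 = 54 ksi.
φR_n = 0.75 × 54 × 3.402 = 137.8 kips.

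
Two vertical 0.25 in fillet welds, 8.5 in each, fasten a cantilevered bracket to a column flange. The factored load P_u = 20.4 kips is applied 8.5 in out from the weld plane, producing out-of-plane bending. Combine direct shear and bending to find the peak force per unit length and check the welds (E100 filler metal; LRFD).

f_max ≈ 7.3 kip/in; adequate

E100XX → F_EXX = 100 ksi.
L_w = 2 × 8.5 = 17 in; section modulus (unit throat) S = 2 × L²/6 = 24.08 in².
Direct shear f_v = P/L_w = 20.4/17 = 1.2 kip/in.
Moment M = P × e = 20.4 × 8.5 = 173.4 kip·in; bending f_b = M/S = 7.2 kip/in.
f_max = √(f_v² + f_b²) = √(1.2² + 7.2²) = 7.299 kip/in.
φr_n = 0.75 × 0.6 × 100 × (0.707 × 0.25) = 7.954 kip/in → adequate.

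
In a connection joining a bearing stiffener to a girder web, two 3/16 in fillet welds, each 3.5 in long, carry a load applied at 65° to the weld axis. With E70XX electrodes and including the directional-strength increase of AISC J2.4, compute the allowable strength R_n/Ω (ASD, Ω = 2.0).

R_n/Ω ≈ 27.9 kips

E70XX → F_EXX = 70 ksi.
t_e = 0.707 × 0.1875 = 0.1326 in; A_we = 0.1326 × 7 = 0.9279 in².
Directional factor: 1.0 + 0.5 sin^1.5(65°) = 1.431.
F_nw = 0.6 × 70 × 1.431 = 60.12 ksi.
R_n/Ω = (60.12 × 0.9279) / 2.0 = 27.89 kips.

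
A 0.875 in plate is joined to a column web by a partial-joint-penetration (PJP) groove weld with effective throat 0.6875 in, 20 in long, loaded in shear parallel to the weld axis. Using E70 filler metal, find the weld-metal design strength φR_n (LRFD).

E70XX → F_EXX = 70 ksi.
Effective throat (given) t_e = 0.6875 in.
A_we = 0.6875 × 20 = 13.75 in².
F_nw = 0.6 F_EXX = 42 ksi.
φR_n = 0.75 × 42 × 13.75 = 433.1 kips.

φR_n ≈ 433 kips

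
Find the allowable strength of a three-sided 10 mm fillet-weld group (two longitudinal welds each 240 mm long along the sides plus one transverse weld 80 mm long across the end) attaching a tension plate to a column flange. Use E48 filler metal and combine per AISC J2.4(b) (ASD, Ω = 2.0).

R_n/Ω ≈ 570 kN

E48XX → F_EXX = 480 MPa.
t_e = 0.707 × 10 = 7.07 mm.
R_nwl = 0.6 × 480 × 7.07 × 480 × 10⁻³ = 977.4 kN (longitudinal, 2 welds).
R_nwt = 0.6 × 480 × 7.07 × 80 × 10⁻³ = 162.9 kN (transverse, base value).
(i) R_nwl + R_nwt = 1140 kN; (ii) 0.85 R_nwl + 1.5 R_nwt = 1075 kN.
R_n = max = 1140 kN [governs: (i)]; R_n/Ω = 570.1 kN.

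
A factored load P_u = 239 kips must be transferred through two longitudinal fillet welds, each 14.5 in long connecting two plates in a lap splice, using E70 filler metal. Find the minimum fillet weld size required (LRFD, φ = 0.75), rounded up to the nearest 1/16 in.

w = 3/8 in

E70XX → F_EXX = 70 ksi.
Total weld length L = 29 in.
Required throat t_e = P_u / (φ × 0.6 F_EXX × L) = 239 / (0.75 × 0.6 × 70 × 29) = 0.2616 in.
Required leg w = t_e / 0.707 = 0.3701 in → use 3/8 in.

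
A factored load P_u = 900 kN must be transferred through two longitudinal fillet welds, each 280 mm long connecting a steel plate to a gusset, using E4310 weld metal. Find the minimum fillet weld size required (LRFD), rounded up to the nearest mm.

E43XX → F_EXX = 430 MPa.
Total weld length L = 560 mm.
Required throat t_e = P_u / (φ × 0.6 F_EXX × L) = 900 / (0.75 × 0.6 × 430 × 560 × 10⁻³) = 8.306 mm.
Required leg w = t_e / 0.707 = 11.75 mm → use 12 mm.

w = 12 mm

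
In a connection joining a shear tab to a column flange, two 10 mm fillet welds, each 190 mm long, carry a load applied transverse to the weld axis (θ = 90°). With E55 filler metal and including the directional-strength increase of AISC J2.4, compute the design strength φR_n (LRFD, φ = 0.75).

E55XX → F_EXX = 550 MPa.
t_e = 0.707 × 10 = 7.07 mm; A_we = 7.07 × 380 = 2687 mm².
Directional factor: 1.0 + 0.5 sin^1.5(90°) = 1.5.
F_nw = 0.6 × 550 × 1.5 = 495 MPa.
φR_n = 0.75 × 495 × 2687 × 10⁻³ = 997.4 kN.

φR_n ≈ 997 kN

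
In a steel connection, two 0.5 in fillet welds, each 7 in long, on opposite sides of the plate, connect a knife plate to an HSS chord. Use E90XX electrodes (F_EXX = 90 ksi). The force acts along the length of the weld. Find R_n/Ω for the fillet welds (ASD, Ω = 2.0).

Effective throat t_e = 0.707 × 0.5 = 0.3535 in.
Total length L = 14 in; A_we = 0.3535 × 14 = 4.949 in².
F_nw = 0.6 F_EXX = 0.6 × 90 = 54 ksi.
R_n = 54 × 4.949 = 267.2 kips; R_n/Ω = 267.2/2.0 = 133.6 kips.

R_n/Ω ≈ 134 kips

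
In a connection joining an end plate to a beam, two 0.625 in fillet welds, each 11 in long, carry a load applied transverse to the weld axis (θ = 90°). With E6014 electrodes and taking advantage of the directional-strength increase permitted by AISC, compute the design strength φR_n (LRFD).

E60XX → F_EXX = 60 ksi.
t_e = 0.707 × 0.625 = 0.4419 in; A_we = 0.4419 × 22 = 9.721 in².
Directional factor: 1.0 + 0.5 sin^1.5(90°) = 1.5.
F_nw = 0.6 × 60 × 1.5 = 54 ksi.
φR_n = 0.75 × 54 × 9.721 = 393.7 kip.

φR_n ≈ 394 kip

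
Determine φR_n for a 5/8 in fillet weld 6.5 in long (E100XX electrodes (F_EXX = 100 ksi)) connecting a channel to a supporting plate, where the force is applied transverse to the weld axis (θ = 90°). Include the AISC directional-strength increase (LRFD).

t_e = 0.707 × 0.625 = 0.4419 in; A_we = 0.4419 × 6.5 = 2.872 in².
Directional factor: 1.0 + 0.5 sin^1.5(90°) = 1.5.
F_nw = 0.6 × 100 × 1.5 = 90 ksi.
φR_n = 0.75 × 90 × 2.872 = 193.9 kips.

φR_n ≈ 194 kips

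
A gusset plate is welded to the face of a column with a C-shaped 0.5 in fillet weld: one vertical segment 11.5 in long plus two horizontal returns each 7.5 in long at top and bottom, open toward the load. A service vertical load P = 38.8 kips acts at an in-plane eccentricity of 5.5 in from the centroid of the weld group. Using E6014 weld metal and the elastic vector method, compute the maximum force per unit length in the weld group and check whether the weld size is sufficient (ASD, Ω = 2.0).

E60XX → F_EXX = 60 ksi.
Total weld length L_w = 26.5 in. Treat welds as unit-width lines.
Centroid: x̄ = 2×7.5×3.75 / 26.5 = 2.123 in from the vertical weld.
Polar moment about centroid: J = I_x + I_y = [11.5³/12 + 2×7.5×5.75²] + [11.5×2.123² + 2(7.5³/12 + 7.5×1.627²)] = 784.5 in³.
Direct shear f_v = P/L_w = 38.8 / 26.5 = 1.464 kip/in (vertical).
Torsion M = P·e = 38.8 × 5.5 = 213.4 kip·in.
Critical point at (x, y) = (5.377, 5.75) from centroid. f_tx = M·y/J = 1.564 kip/in; f_ty = M·x/J = 1.463 kip/in.
Resultant f_max = √[f_tx² + (f_v + f_ty)²] = √[1.564² + (1.464 + 1.463)²] = 3.319 kip/in.
Capacity per unit length: r_n/Ω = (1/2.0) × 0.6 × 60 × (0.707 × 0.5) = 6.363 kip/in.
3.319 ≤ 6.363 → adequate.

f_max ≈ 3.32 kip/in; adequate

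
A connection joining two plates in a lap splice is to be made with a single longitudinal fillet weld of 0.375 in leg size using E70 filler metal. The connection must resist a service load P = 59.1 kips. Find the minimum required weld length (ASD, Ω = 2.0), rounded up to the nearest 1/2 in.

E70XX → F_EXX = 70 ksi.
Throat t_e = 0.707 × 0.375 = 0.2651 in.
r_n/Ω = (0.6 × 70 × 0.2651) / 2.0 = 5.568 kip/in.
L_req = P / (r_n/Ω) = 59.1 / 5.568 = 10.61 in total.
Round up → use L = 11 in.

L = 11 in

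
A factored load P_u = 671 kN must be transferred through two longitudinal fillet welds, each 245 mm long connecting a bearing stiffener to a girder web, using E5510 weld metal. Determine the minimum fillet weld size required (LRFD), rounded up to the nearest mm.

E55XX → F_EXX = 550 MPa.
Total weld length L = 490 mm.
Required throat t_e = P_u / (φ × 0.6 F_EXX × L) = 671 / (0.75 × 0.6 × 550 × 490 × 10⁻³) = 5.533 mm.
Required leg w = t_e / 0.707 = 7.826 mm → use 8 mm.

w = 8 mm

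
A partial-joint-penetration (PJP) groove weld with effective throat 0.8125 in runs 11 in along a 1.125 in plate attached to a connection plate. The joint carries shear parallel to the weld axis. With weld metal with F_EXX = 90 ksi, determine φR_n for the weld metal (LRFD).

φR_n ≈ 362 kip

Effective throat (given) t_e = 0.8125 in.
A_we = 0.8125 × 11 = 8.938 in².
F_nw = 0.6 F_EXX = 54 ksi.
φR_n = 0.75 × 54 × 8.938 = 362 kip.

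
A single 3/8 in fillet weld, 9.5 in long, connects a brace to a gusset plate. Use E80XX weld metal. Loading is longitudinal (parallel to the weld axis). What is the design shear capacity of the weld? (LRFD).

E80XX → F_EXX = 80 ksi.
Effective throat t_e = 0.707 × 0.375 = 0.2651 in.
Total length L = 9.5 in; A_we = 0.2651 × 9.5 = 2.519 in².
F_nw = 0.6 F_EXX = 0.6 × 80 = 48 ksi.
φR_n = 0.75 × 48 × 2.519 = 90.67 kip.

φR_n ≈ 90.7 kip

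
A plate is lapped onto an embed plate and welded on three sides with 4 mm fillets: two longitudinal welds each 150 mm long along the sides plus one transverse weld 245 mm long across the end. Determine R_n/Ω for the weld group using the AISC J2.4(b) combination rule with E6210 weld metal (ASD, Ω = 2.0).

E62XX → F_EXX = 620 MPa.
t_e = 0.707 × 4 = 2.828 mm.
R_nwl = 0.6 × 620 × 2.828 × 300 × 10⁻³ = 315.6 kN (longitudinal, 2 welds).
R_nwt = 0.6 × 620 × 2.828 × 245 × 10⁻³ = 257.7 kN (transverse, base value).
(i) R_nwl + R_nwt = 573.3 kN; (ii) 0.85 R_nwl + 1.5 R_nwt = 654.9 kN.
R_n = max = 654.9 kN [governs: (ii)]; R_n/Ω = 327.4 kN.

R_n/Ω ≈ 327 kN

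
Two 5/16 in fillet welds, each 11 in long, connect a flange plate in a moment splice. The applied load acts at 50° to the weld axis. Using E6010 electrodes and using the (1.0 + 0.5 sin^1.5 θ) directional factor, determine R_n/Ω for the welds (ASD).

E60XX → F_EXX = 60 ksi.
t_e = 0.707 × 0.3125 = 0.2209 in; A_we = 0.2209 × 22 = 4.861 in².
Directional factor: 1.0 + 0.5 sin^1.5(50°) = 1.335.
F_nw = 0.6 × 60 × 1.335 = 48.07 ksi.
R_n/Ω = (48.07 × 4.861) / 2.0 = 116.8 kips.

R_n/Ω ≈ 117 kips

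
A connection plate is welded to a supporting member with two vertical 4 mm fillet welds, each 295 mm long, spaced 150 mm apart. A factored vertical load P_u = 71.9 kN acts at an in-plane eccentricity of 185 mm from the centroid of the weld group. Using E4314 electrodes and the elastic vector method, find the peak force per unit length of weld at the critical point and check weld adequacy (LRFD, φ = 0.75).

E43XX → F_EXX = 430 MPa.
Total weld length L_w = 590 mm. Treat welds as unit-width lines.
Polar moment about centroid: J = 2[d³/12 + d(b/2)²] = 2[295³/12 + 295×75²] = 7597000 mm³.
Direct shear f_v = P/L_w = 71.9×10³ / 590 = 121.9 N/mm (vertical).
Torsion M = P·e = 71.9×10³ × 185 = 13302000 N·mm.
Critical point at (x, y) = (75, 147.5) from centroid. f_tx = M·y/J = 258.2 N/mm; f_ty = M·x/J = 131.3 N/mm.
Resultant f_max = √[f_tx² + (f_v + f_ty)²] = √[258.2² + (121.9 + 131.3)²] = 361.6 N/mm.
Capacity per unit length: φr_n = 0.75 × 0.6 × 430 × (0.707 × 4) = 547.2 N/mm.
361.6 ≤ 547.2 → adequate.

f_max ≈ 362 N/mm; adequate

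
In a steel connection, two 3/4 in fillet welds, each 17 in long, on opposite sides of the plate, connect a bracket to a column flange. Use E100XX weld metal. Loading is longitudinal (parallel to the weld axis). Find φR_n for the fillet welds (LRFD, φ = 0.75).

E100XX → F_EXX = 100 ksi.
Effective throat t_e = 0.707 × 0.75 = 0.5302 in.
Total length L = 34 in; A_we = 0.5302 × 34 = 18.03 in².
F_nw = 0.6 F_EXX = 0.6 × 100 = 60 ksi.
φR_n = 0.75 × 60 × 18.03 = 811.3 kip.

φR_n ≈ 811 kip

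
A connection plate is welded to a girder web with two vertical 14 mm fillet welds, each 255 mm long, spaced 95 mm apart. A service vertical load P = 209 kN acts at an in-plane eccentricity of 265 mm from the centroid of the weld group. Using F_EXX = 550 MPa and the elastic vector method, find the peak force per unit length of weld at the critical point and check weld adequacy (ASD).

Total weld length L_w = 510 mm. Treat welds as unit-width lines.
Polar moment about centroid: J = 2[d³/12 + d(b/2)²] = 2[255³/12 + 255×47.5²] = 3914000 mm³.
Direct shear f_v = P/L_w = 209×10³ / 510 = 409.8 N/mm (vertical).
Torsion M = P·e = 209×10³ × 265 = 55385000 N·mm.
Critical point at (x, y) = (47.5, 127.5) from centroid. f_tx = M·y/J = 1804 N/mm; f_ty = M·x/J = 672.1 N/mm.
Resultant f_max = √[f_tx² + (f_v + f_ty)²] = √[1804² + (409.8 + 672.1)²] = 2104 N/mm.
Capacity per unit length: r_n/Ω = (1/2.0) × 0.6 × 550 × (0.707 × 14) = 1633 N/mm.
2104 > 1633 → NOT adequate.

f_max ≈ 2100 N/mm; NOT adequate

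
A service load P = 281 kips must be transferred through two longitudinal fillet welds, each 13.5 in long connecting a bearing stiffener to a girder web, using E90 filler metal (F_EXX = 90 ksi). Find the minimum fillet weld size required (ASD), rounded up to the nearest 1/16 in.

Total weld length L = 27 in.
Required throat t_e = P × Ω / (0.6 F_EXX × L) = 281 × 2.0 / (0.6 × 90 × 27) = 0.3855 in.
Required leg w = t_e / 0.707 = 0.5452 in → use 9/16 in.

w = 9/16 in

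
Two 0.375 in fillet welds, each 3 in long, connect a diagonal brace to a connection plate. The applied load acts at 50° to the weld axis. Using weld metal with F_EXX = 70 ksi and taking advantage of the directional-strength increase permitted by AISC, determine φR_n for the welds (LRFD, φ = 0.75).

t_e = 0.707 × 0.375 = 0.2651 in; A_we = 0.2651 × 6 = 1.591 in².
Directional factor: 1.0 + 0.5 sin^1.5(50°) = 1.335.
F_nw = 0.6 × 70 × 1.335 = 56.08 ksi.
φR_n = 0.75 × 56.08 × 1.591 = 66.91 kip.

φR_n ≈ 66.9 kip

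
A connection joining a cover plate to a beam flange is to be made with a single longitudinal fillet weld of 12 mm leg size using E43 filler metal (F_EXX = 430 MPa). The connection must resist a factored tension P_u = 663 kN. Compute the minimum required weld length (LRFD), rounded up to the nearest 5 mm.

L = 405 mm

Throat t_e = 0.707 × 12 = 8.484 mm.
φr_n = 0.75 × 0.6 × 430 × 8.484 × 10⁻³ = 1.642 kN/mm.
L_req = P_u / φr_n = 663 / 1.642 = 403.9 mm total.
Round up → use L = 405 mm.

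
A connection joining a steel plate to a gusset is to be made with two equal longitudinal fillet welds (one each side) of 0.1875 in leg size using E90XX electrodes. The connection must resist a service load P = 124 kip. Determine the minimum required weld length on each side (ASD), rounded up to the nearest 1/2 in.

L = 17.5 in on each side

E90XX → F_EXX = 90 ksi.
Throat t_e = 0.707 × 0.1875 = 0.1326 in.
r_n/Ω = (0.6 × 90 × 0.1326) / 2.0 = 3.579 kip/in.
L_req = P / (r_n/Ω) = 124 / 3.579 = 34.64 in total.
Per side: 34.64 / 2 = 17.32 in.
Round up → use L = 17.5 in on each side.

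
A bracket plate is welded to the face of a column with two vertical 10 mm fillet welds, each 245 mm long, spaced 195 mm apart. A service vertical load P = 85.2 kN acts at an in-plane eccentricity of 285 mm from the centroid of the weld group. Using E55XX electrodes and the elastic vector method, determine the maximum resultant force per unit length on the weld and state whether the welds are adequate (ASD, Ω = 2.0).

f_max ≈ 657 N/mm; adequate

E55XX → F_EXX = 550 MPa.
Total weld length L_w = 490 mm. Treat welds as unit-width lines.
Polar moment about centroid: J = 2[d³/12 + d(b/2)²] = 2[245³/12 + 245×97.5²] = 7109000 mm³.
Direct shear f_v = P/L_w = 85.2×10³ / 490 = 173.9 N/mm (vertical).
Torsion M = P·e = 85.2×10³ × 285 = 24282000 N·mm.
Critical point at (x, y) = (97.5, 122.5) from centroid. f_tx = M·y/J = 418.4 N/mm; f_ty = M·x/J = 333 N/mm.
Resultant f_max = √[f_tx² + (f_v + f_ty)²] = √[418.4² + (173.9 + 333)²] = 657.3 N/mm.
Capacity per unit length: r_n/Ω = (1/2.0) × 0.6 × 550 × (0.707 × 10) = 1167 N/mm.
657.3 ≤ 1167 → adequate.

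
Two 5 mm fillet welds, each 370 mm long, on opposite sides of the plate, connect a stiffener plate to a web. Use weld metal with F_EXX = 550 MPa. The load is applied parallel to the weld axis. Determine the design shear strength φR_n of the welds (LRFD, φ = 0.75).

φR_n ≈ 647 kN

Effective throat t_e = 0.707 × 5 = 3.535 mm.
Total length L = 740 mm; A_we = 3.535 × 740 = 2616 mm².
F_nw = 0.6 F_EXX = 0.6 × 550 = 330 MPa.
φR_n = 0.75 × 330 × 2616 × 10⁻³ = 647.4 kN.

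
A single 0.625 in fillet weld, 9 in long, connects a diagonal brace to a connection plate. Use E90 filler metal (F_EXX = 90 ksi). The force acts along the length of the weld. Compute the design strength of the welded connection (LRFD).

Effective throat t_e = 0.707 × 0.625 = 0.4419 in.
Total length L = 9 in; A_we = 0.4419 × 9 = 3.977 in².
F_nw = 0.6 F_EXX = 0.6 × 90 = 54 ksi.
φR_n = 0.75 × 54 × 3.977 = 161.1 kips.

φR_n ≈ 161 kips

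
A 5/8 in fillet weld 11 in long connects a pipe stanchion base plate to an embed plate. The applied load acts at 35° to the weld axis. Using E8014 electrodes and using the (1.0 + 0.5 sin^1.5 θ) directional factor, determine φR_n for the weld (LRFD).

E80XX → F_EXX = 80 ksi.
t_e = 0.707 × 0.625 = 0.4419 in; A_we = 0.4419 × 11 = 4.861 in².
Directional factor: 1.0 + 0.5 sin^1.5(35°) = 1.217.
F_nw = 0.6 × 80 × 1.217 = 58.43 ksi.
φR_n = 0.75 × 58.43 × 4.861 = 213 kip.

φR_n ≈ 213 kip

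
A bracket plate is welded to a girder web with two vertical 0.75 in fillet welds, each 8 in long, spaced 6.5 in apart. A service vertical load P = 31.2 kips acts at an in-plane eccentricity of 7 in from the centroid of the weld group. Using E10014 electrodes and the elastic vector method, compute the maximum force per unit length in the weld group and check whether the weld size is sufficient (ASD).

E100XX → F_EXX = 100 ksi.
Total weld length L_w = 16 in. Treat welds as unit-width lines.
Polar moment about centroid: J = 2[d³/12 + d(b/2)²] = 2[8³/12 + 8×3.25²] = 254.3 in³.
Direct shear f_v = P/L_w = 31.2 / 16 = 1.95 kip/in (vertical).
Torsion M = P·e = 31.2 × 7 = 218.4 kip·in.
Critical point at (x, y) = (3.25, 4) from centroid. f_tx = M·y/J = 3.435 kip/in; f_ty = M·x/J = 2.791 kip/in.
Resultant f_max = √[f_tx² + (f_v + f_ty)²] = √[3.435² + (1.95 + 2.791)²] = 5.854 kip/in.
Capacity per unit length: r_n/Ω = (1/2.0) × 0.6 × 100 × (0.707 × 0.75) = 15.91 kip/in.
5.854 ≤ 15.91 → adequate.

f_max ≈ 5.85 kip/in; adequate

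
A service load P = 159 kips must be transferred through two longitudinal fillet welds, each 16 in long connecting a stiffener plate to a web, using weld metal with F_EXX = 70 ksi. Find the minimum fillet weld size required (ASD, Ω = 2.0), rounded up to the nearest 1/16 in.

Total weld length L = 32 in.
Required throat t_e = P × Ω / (0.6 F_EXX × L) = 159 × 2.0 / (0.6 × 70 × 32) = 0.2366 in.
Required leg w = t_e / 0.707 = 0.3347 in → use 3/8 in.

w = 3/8 in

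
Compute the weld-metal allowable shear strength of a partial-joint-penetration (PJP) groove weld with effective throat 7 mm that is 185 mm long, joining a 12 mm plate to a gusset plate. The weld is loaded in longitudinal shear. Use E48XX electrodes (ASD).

R_n/Ω ≈ 186 kN

E48XX → F_EXX = 480 MPa.
Effective throat (given) t_e = 7 mm.
A_we = 7 × 185 = 1295 mm².
F_nw = 0.6 F_EXX = 288 MPa.
R_n/Ω = (288 × 1295) / 2.0 × 10⁻³ = 186.5 kN.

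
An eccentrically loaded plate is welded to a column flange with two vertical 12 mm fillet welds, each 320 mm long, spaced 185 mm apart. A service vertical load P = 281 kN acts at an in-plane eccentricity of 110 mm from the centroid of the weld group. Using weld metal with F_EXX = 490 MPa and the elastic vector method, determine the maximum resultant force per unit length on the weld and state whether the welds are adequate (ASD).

f_max ≈ 834 N/mm; adequate

Total weld length L_w = 640 mm. Treat welds as unit-width lines.
Polar moment about centroid: J = 2[d³/12 + d(b/2)²] = 2[320³/12 + 320×92.5²] = 10940000 mm³.
Direct shear f_v = P/L_w = 281×10³ / 640 = 439.1 N/mm (vertical).
Torsion M = P·e = 281×10³ × 110 = 30910000 N·mm.
Critical point at (x, y) = (92.5, 160) from centroid. f_tx = M·y/J = 452.2 N/mm; f_ty = M·x/J = 261.4 N/mm.
Resultant f_max = √[f_tx² + (f_v + f_ty)²] = √[452.2² + (439.1 + 261.4)²] = 833.7 N/mm.
Capacity per unit length: r_n/Ω = (1/2.0) × 0.6 × 490 × (0.707 × 12) = 1247 N/mm.
833.7 ≤ 1247 → adequate.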